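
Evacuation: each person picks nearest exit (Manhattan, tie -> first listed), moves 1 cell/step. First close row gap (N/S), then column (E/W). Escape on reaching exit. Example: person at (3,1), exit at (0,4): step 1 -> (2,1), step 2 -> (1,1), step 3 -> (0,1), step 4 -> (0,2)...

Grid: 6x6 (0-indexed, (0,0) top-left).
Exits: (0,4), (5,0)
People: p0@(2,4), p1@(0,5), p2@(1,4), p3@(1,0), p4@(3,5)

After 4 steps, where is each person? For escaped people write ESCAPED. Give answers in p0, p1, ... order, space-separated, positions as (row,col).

Step 1: p0:(2,4)->(1,4) | p1:(0,5)->(0,4)->EXIT | p2:(1,4)->(0,4)->EXIT | p3:(1,0)->(2,0) | p4:(3,5)->(2,5)
Step 2: p0:(1,4)->(0,4)->EXIT | p1:escaped | p2:escaped | p3:(2,0)->(3,0) | p4:(2,5)->(1,5)
Step 3: p0:escaped | p1:escaped | p2:escaped | p3:(3,0)->(4,0) | p4:(1,5)->(0,5)
Step 4: p0:escaped | p1:escaped | p2:escaped | p3:(4,0)->(5,0)->EXIT | p4:(0,5)->(0,4)->EXIT

ESCAPED ESCAPED ESCAPED ESCAPED ESCAPED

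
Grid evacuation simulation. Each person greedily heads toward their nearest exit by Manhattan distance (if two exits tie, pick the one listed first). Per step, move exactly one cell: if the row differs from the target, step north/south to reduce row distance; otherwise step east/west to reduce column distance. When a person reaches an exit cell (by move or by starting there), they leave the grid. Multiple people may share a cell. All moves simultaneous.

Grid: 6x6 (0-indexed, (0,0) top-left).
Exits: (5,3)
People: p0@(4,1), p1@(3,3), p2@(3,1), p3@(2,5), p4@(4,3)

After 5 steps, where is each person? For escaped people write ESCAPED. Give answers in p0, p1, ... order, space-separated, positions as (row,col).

Step 1: p0:(4,1)->(5,1) | p1:(3,3)->(4,3) | p2:(3,1)->(4,1) | p3:(2,5)->(3,5) | p4:(4,3)->(5,3)->EXIT
Step 2: p0:(5,1)->(5,2) | p1:(4,3)->(5,3)->EXIT | p2:(4,1)->(5,1) | p3:(3,5)->(4,5) | p4:escaped
Step 3: p0:(5,2)->(5,3)->EXIT | p1:escaped | p2:(5,1)->(5,2) | p3:(4,5)->(5,5) | p4:escaped
Step 4: p0:escaped | p1:escaped | p2:(5,2)->(5,3)->EXIT | p3:(5,5)->(5,4) | p4:escaped
Step 5: p0:escaped | p1:escaped | p2:escaped | p3:(5,4)->(5,3)->EXIT | p4:escaped

ESCAPED ESCAPED ESCAPED ESCAPED ESCAPED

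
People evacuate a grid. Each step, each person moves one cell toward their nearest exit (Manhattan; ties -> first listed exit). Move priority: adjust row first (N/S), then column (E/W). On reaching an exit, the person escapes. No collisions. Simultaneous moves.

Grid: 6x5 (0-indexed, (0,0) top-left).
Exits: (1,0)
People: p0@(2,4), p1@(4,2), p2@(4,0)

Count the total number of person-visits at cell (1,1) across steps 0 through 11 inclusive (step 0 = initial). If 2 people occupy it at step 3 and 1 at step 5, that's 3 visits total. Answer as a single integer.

Answer: 2

Derivation:
Step 0: p0@(2,4) p1@(4,2) p2@(4,0) -> at (1,1): 0 [-], cum=0
Step 1: p0@(1,4) p1@(3,2) p2@(3,0) -> at (1,1): 0 [-], cum=0
Step 2: p0@(1,3) p1@(2,2) p2@(2,0) -> at (1,1): 0 [-], cum=0
Step 3: p0@(1,2) p1@(1,2) p2@ESC -> at (1,1): 0 [-], cum=0
Step 4: p0@(1,1) p1@(1,1) p2@ESC -> at (1,1): 2 [p0,p1], cum=2
Step 5: p0@ESC p1@ESC p2@ESC -> at (1,1): 0 [-], cum=2
Total visits = 2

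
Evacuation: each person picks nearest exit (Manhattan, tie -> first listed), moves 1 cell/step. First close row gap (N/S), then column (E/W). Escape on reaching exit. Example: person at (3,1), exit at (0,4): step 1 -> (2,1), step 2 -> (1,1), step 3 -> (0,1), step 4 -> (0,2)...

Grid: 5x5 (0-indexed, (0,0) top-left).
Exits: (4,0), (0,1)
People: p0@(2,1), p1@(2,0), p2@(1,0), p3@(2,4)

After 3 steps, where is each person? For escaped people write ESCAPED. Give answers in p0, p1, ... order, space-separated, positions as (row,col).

Step 1: p0:(2,1)->(1,1) | p1:(2,0)->(3,0) | p2:(1,0)->(0,0) | p3:(2,4)->(1,4)
Step 2: p0:(1,1)->(0,1)->EXIT | p1:(3,0)->(4,0)->EXIT | p2:(0,0)->(0,1)->EXIT | p3:(1,4)->(0,4)
Step 3: p0:escaped | p1:escaped | p2:escaped | p3:(0,4)->(0,3)

ESCAPED ESCAPED ESCAPED (0,3)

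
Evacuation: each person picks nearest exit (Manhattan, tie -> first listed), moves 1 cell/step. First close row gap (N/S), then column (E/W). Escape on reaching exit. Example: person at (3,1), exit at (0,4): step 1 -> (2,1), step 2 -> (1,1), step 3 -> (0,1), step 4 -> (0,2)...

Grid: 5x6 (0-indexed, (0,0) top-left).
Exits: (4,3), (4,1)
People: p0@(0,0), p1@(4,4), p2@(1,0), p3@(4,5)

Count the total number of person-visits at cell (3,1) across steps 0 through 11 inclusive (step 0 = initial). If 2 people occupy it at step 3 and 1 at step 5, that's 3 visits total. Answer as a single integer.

Step 0: p0@(0,0) p1@(4,4) p2@(1,0) p3@(4,5) -> at (3,1): 0 [-], cum=0
Step 1: p0@(1,0) p1@ESC p2@(2,0) p3@(4,4) -> at (3,1): 0 [-], cum=0
Step 2: p0@(2,0) p1@ESC p2@(3,0) p3@ESC -> at (3,1): 0 [-], cum=0
Step 3: p0@(3,0) p1@ESC p2@(4,0) p3@ESC -> at (3,1): 0 [-], cum=0
Step 4: p0@(4,0) p1@ESC p2@ESC p3@ESC -> at (3,1): 0 [-], cum=0
Step 5: p0@ESC p1@ESC p2@ESC p3@ESC -> at (3,1): 0 [-], cum=0
Total visits = 0

Answer: 0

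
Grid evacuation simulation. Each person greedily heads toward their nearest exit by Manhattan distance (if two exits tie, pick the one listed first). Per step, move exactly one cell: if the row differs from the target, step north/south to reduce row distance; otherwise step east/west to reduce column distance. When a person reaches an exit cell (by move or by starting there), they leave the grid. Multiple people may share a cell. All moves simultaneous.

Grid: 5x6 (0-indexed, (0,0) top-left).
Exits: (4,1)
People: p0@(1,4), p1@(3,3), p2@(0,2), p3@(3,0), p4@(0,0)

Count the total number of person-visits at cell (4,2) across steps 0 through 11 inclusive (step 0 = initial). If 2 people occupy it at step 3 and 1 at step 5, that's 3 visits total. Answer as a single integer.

Answer: 3

Derivation:
Step 0: p0@(1,4) p1@(3,3) p2@(0,2) p3@(3,0) p4@(0,0) -> at (4,2): 0 [-], cum=0
Step 1: p0@(2,4) p1@(4,3) p2@(1,2) p3@(4,0) p4@(1,0) -> at (4,2): 0 [-], cum=0
Step 2: p0@(3,4) p1@(4,2) p2@(2,2) p3@ESC p4@(2,0) -> at (4,2): 1 [p1], cum=1
Step 3: p0@(4,4) p1@ESC p2@(3,2) p3@ESC p4@(3,0) -> at (4,2): 0 [-], cum=1
Step 4: p0@(4,3) p1@ESC p2@(4,2) p3@ESC p4@(4,0) -> at (4,2): 1 [p2], cum=2
Step 5: p0@(4,2) p1@ESC p2@ESC p3@ESC p4@ESC -> at (4,2): 1 [p0], cum=3
Step 6: p0@ESC p1@ESC p2@ESC p3@ESC p4@ESC -> at (4,2): 0 [-], cum=3
Total visits = 3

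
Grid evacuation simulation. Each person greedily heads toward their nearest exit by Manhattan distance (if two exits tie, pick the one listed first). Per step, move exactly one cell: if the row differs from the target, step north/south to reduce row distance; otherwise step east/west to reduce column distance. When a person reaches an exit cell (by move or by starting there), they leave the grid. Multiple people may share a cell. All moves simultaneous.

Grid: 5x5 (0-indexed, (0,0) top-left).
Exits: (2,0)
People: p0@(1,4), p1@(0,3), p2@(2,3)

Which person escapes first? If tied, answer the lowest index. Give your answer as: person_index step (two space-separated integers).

Answer: 2 3

Derivation:
Step 1: p0:(1,4)->(2,4) | p1:(0,3)->(1,3) | p2:(2,3)->(2,2)
Step 2: p0:(2,4)->(2,3) | p1:(1,3)->(2,3) | p2:(2,2)->(2,1)
Step 3: p0:(2,3)->(2,2) | p1:(2,3)->(2,2) | p2:(2,1)->(2,0)->EXIT
Step 4: p0:(2,2)->(2,1) | p1:(2,2)->(2,1) | p2:escaped
Step 5: p0:(2,1)->(2,0)->EXIT | p1:(2,1)->(2,0)->EXIT | p2:escaped
Exit steps: [5, 5, 3]
First to escape: p2 at step 3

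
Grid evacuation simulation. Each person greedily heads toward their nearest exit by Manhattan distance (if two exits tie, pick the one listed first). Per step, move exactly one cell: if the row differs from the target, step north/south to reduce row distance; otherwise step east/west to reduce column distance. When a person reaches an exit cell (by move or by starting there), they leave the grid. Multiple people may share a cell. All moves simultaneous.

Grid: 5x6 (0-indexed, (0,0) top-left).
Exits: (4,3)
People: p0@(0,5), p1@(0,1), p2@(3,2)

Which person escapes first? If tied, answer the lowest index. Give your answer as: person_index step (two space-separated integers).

Step 1: p0:(0,5)->(1,5) | p1:(0,1)->(1,1) | p2:(3,2)->(4,2)
Step 2: p0:(1,5)->(2,5) | p1:(1,1)->(2,1) | p2:(4,2)->(4,3)->EXIT
Step 3: p0:(2,5)->(3,5) | p1:(2,1)->(3,1) | p2:escaped
Step 4: p0:(3,5)->(4,5) | p1:(3,1)->(4,1) | p2:escaped
Step 5: p0:(4,5)->(4,4) | p1:(4,1)->(4,2) | p2:escaped
Step 6: p0:(4,4)->(4,3)->EXIT | p1:(4,2)->(4,3)->EXIT | p2:escaped
Exit steps: [6, 6, 2]
First to escape: p2 at step 2

Answer: 2 2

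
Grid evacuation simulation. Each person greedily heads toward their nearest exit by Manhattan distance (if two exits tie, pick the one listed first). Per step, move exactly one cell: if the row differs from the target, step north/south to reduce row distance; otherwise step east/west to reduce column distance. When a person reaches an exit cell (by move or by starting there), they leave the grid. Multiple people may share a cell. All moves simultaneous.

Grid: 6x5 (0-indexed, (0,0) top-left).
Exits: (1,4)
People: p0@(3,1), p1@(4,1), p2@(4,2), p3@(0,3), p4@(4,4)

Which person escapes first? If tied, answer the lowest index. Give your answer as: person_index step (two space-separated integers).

Step 1: p0:(3,1)->(2,1) | p1:(4,1)->(3,1) | p2:(4,2)->(3,2) | p3:(0,3)->(1,3) | p4:(4,4)->(3,4)
Step 2: p0:(2,1)->(1,1) | p1:(3,1)->(2,1) | p2:(3,2)->(2,2) | p3:(1,3)->(1,4)->EXIT | p4:(3,4)->(2,4)
Step 3: p0:(1,1)->(1,2) | p1:(2,1)->(1,1) | p2:(2,2)->(1,2) | p3:escaped | p4:(2,4)->(1,4)->EXIT
Step 4: p0:(1,2)->(1,3) | p1:(1,1)->(1,2) | p2:(1,2)->(1,3) | p3:escaped | p4:escaped
Step 5: p0:(1,3)->(1,4)->EXIT | p1:(1,2)->(1,3) | p2:(1,3)->(1,4)->EXIT | p3:escaped | p4:escaped
Step 6: p0:escaped | p1:(1,3)->(1,4)->EXIT | p2:escaped | p3:escaped | p4:escaped
Exit steps: [5, 6, 5, 2, 3]
First to escape: p3 at step 2

Answer: 3 2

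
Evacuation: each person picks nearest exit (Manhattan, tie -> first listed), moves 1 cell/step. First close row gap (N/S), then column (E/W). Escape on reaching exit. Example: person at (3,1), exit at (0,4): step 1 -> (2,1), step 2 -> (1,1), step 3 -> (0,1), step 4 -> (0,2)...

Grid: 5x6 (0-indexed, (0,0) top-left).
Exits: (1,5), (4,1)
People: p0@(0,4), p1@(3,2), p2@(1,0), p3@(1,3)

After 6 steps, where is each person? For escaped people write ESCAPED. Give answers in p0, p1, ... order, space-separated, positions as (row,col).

Step 1: p0:(0,4)->(1,4) | p1:(3,2)->(4,2) | p2:(1,0)->(2,0) | p3:(1,3)->(1,4)
Step 2: p0:(1,4)->(1,5)->EXIT | p1:(4,2)->(4,1)->EXIT | p2:(2,0)->(3,0) | p3:(1,4)->(1,5)->EXIT
Step 3: p0:escaped | p1:escaped | p2:(3,0)->(4,0) | p3:escaped
Step 4: p0:escaped | p1:escaped | p2:(4,0)->(4,1)->EXIT | p3:escaped

ESCAPED ESCAPED ESCAPED ESCAPED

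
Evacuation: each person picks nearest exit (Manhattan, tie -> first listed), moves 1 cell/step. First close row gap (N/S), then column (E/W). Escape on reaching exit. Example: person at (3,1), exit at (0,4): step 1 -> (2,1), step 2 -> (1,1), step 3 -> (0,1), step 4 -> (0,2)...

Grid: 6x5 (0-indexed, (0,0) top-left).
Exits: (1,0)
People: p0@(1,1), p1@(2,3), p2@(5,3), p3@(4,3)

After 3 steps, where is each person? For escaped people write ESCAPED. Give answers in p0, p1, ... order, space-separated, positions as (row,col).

Step 1: p0:(1,1)->(1,0)->EXIT | p1:(2,3)->(1,3) | p2:(5,3)->(4,3) | p3:(4,3)->(3,3)
Step 2: p0:escaped | p1:(1,3)->(1,2) | p2:(4,3)->(3,3) | p3:(3,3)->(2,3)
Step 3: p0:escaped | p1:(1,2)->(1,1) | p2:(3,3)->(2,3) | p3:(2,3)->(1,3)

ESCAPED (1,1) (2,3) (1,3)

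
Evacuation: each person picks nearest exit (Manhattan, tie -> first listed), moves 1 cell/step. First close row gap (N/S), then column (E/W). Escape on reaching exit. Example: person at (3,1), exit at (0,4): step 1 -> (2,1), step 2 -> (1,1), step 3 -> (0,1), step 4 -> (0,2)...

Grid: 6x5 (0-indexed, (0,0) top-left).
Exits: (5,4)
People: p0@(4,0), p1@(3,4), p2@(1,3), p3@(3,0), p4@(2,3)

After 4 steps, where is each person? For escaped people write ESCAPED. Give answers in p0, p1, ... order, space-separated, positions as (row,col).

Step 1: p0:(4,0)->(5,0) | p1:(3,4)->(4,4) | p2:(1,3)->(2,3) | p3:(3,0)->(4,0) | p4:(2,3)->(3,3)
Step 2: p0:(5,0)->(5,1) | p1:(4,4)->(5,4)->EXIT | p2:(2,3)->(3,3) | p3:(4,0)->(5,0) | p4:(3,3)->(4,3)
Step 3: p0:(5,1)->(5,2) | p1:escaped | p2:(3,3)->(4,3) | p3:(5,0)->(5,1) | p4:(4,3)->(5,3)
Step 4: p0:(5,2)->(5,3) | p1:escaped | p2:(4,3)->(5,3) | p3:(5,1)->(5,2) | p4:(5,3)->(5,4)->EXIT

(5,3) ESCAPED (5,3) (5,2) ESCAPED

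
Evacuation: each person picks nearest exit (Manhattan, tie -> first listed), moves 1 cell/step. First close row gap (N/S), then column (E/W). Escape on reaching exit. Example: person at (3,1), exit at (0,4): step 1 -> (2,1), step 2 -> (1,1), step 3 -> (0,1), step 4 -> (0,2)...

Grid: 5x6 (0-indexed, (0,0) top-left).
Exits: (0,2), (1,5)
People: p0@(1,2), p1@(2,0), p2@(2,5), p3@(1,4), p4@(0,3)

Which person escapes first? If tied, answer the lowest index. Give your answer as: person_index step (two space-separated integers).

Step 1: p0:(1,2)->(0,2)->EXIT | p1:(2,0)->(1,0) | p2:(2,5)->(1,5)->EXIT | p3:(1,4)->(1,5)->EXIT | p4:(0,3)->(0,2)->EXIT
Step 2: p0:escaped | p1:(1,0)->(0,0) | p2:escaped | p3:escaped | p4:escaped
Step 3: p0:escaped | p1:(0,0)->(0,1) | p2:escaped | p3:escaped | p4:escaped
Step 4: p0:escaped | p1:(0,1)->(0,2)->EXIT | p2:escaped | p3:escaped | p4:escaped
Exit steps: [1, 4, 1, 1, 1]
First to escape: p0 at step 1

Answer: 0 1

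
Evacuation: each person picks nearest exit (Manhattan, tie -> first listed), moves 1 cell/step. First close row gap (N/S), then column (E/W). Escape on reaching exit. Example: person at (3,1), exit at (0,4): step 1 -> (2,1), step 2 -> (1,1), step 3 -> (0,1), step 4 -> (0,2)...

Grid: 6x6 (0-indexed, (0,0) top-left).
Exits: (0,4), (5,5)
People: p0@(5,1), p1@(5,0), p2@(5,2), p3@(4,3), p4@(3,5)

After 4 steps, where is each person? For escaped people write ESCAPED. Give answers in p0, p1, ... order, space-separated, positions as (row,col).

Step 1: p0:(5,1)->(5,2) | p1:(5,0)->(5,1) | p2:(5,2)->(5,3) | p3:(4,3)->(5,3) | p4:(3,5)->(4,5)
Step 2: p0:(5,2)->(5,3) | p1:(5,1)->(5,2) | p2:(5,3)->(5,4) | p3:(5,3)->(5,4) | p4:(4,5)->(5,5)->EXIT
Step 3: p0:(5,3)->(5,4) | p1:(5,2)->(5,3) | p2:(5,4)->(5,5)->EXIT | p3:(5,4)->(5,5)->EXIT | p4:escaped
Step 4: p0:(5,4)->(5,5)->EXIT | p1:(5,3)->(5,4) | p2:escaped | p3:escaped | p4:escaped

ESCAPED (5,4) ESCAPED ESCAPED ESCAPED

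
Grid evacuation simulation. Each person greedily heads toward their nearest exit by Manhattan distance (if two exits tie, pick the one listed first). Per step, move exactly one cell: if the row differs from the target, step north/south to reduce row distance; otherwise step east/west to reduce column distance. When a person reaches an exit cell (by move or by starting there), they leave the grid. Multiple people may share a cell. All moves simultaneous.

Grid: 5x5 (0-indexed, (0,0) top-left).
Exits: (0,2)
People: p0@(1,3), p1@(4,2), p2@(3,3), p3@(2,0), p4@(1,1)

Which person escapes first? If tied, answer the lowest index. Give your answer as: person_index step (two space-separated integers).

Answer: 0 2

Derivation:
Step 1: p0:(1,3)->(0,3) | p1:(4,2)->(3,2) | p2:(3,3)->(2,3) | p3:(2,0)->(1,0) | p4:(1,1)->(0,1)
Step 2: p0:(0,3)->(0,2)->EXIT | p1:(3,2)->(2,2) | p2:(2,3)->(1,3) | p3:(1,0)->(0,0) | p4:(0,1)->(0,2)->EXIT
Step 3: p0:escaped | p1:(2,2)->(1,2) | p2:(1,3)->(0,3) | p3:(0,0)->(0,1) | p4:escaped
Step 4: p0:escaped | p1:(1,2)->(0,2)->EXIT | p2:(0,3)->(0,2)->EXIT | p3:(0,1)->(0,2)->EXIT | p4:escaped
Exit steps: [2, 4, 4, 4, 2]
First to escape: p0 at step 2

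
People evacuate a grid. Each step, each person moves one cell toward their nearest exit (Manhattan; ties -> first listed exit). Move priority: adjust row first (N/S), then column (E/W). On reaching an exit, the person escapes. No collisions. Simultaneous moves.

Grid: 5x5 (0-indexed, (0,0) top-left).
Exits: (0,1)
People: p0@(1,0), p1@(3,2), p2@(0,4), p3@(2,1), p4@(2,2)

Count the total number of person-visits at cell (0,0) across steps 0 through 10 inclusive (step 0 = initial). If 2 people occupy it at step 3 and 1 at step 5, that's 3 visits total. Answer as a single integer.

Answer: 1

Derivation:
Step 0: p0@(1,0) p1@(3,2) p2@(0,4) p3@(2,1) p4@(2,2) -> at (0,0): 0 [-], cum=0
Step 1: p0@(0,0) p1@(2,2) p2@(0,3) p3@(1,1) p4@(1,2) -> at (0,0): 1 [p0], cum=1
Step 2: p0@ESC p1@(1,2) p2@(0,2) p3@ESC p4@(0,2) -> at (0,0): 0 [-], cum=1
Step 3: p0@ESC p1@(0,2) p2@ESC p3@ESC p4@ESC -> at (0,0): 0 [-], cum=1
Step 4: p0@ESC p1@ESC p2@ESC p3@ESC p4@ESC -> at (0,0): 0 [-], cum=1
Total visits = 1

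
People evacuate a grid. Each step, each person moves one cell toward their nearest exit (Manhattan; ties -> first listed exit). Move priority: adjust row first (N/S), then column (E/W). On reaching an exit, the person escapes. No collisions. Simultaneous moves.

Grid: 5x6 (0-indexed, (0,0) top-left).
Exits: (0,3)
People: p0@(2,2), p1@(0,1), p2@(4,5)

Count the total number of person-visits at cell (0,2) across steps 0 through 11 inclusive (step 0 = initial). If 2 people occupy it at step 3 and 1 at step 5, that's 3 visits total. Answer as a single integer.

Step 0: p0@(2,2) p1@(0,1) p2@(4,5) -> at (0,2): 0 [-], cum=0
Step 1: p0@(1,2) p1@(0,2) p2@(3,5) -> at (0,2): 1 [p1], cum=1
Step 2: p0@(0,2) p1@ESC p2@(2,5) -> at (0,2): 1 [p0], cum=2
Step 3: p0@ESC p1@ESC p2@(1,5) -> at (0,2): 0 [-], cum=2
Step 4: p0@ESC p1@ESC p2@(0,5) -> at (0,2): 0 [-], cum=2
Step 5: p0@ESC p1@ESC p2@(0,4) -> at (0,2): 0 [-], cum=2
Step 6: p0@ESC p1@ESC p2@ESC -> at (0,2): 0 [-], cum=2
Total visits = 2

Answer: 2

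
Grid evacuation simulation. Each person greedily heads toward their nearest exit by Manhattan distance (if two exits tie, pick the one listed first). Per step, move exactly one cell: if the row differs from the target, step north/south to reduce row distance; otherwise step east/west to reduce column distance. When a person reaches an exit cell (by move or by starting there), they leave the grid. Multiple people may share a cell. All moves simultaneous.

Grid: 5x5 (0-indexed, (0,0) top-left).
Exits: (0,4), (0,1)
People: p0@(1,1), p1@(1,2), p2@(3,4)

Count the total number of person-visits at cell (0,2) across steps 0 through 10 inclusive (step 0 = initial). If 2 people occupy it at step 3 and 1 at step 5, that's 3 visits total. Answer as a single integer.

Step 0: p0@(1,1) p1@(1,2) p2@(3,4) -> at (0,2): 0 [-], cum=0
Step 1: p0@ESC p1@(0,2) p2@(2,4) -> at (0,2): 1 [p1], cum=1
Step 2: p0@ESC p1@ESC p2@(1,4) -> at (0,2): 0 [-], cum=1
Step 3: p0@ESC p1@ESC p2@ESC -> at (0,2): 0 [-], cum=1
Total visits = 1

Answer: 1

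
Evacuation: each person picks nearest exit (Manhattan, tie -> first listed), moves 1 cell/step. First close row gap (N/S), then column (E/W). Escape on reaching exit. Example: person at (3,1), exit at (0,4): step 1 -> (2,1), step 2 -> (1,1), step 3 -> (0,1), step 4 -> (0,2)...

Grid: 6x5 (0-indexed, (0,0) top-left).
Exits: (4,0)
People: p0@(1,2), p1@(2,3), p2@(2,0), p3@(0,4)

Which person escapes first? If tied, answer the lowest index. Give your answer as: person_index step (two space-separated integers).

Step 1: p0:(1,2)->(2,2) | p1:(2,3)->(3,3) | p2:(2,0)->(3,0) | p3:(0,4)->(1,4)
Step 2: p0:(2,2)->(3,2) | p1:(3,3)->(4,3) | p2:(3,0)->(4,0)->EXIT | p3:(1,4)->(2,4)
Step 3: p0:(3,2)->(4,2) | p1:(4,3)->(4,2) | p2:escaped | p3:(2,4)->(3,4)
Step 4: p0:(4,2)->(4,1) | p1:(4,2)->(4,1) | p2:escaped | p3:(3,4)->(4,4)
Step 5: p0:(4,1)->(4,0)->EXIT | p1:(4,1)->(4,0)->EXIT | p2:escaped | p3:(4,4)->(4,3)
Step 6: p0:escaped | p1:escaped | p2:escaped | p3:(4,3)->(4,2)
Step 7: p0:escaped | p1:escaped | p2:escaped | p3:(4,2)->(4,1)
Step 8: p0:escaped | p1:escaped | p2:escaped | p3:(4,1)->(4,0)->EXIT
Exit steps: [5, 5, 2, 8]
First to escape: p2 at step 2

Answer: 2 2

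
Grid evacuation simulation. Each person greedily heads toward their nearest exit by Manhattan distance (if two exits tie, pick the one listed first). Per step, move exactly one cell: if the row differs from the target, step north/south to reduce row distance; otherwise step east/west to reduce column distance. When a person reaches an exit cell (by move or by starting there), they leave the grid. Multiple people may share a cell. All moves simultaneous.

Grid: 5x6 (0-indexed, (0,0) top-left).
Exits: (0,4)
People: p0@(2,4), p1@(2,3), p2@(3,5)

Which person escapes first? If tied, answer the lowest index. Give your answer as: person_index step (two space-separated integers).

Step 1: p0:(2,4)->(1,4) | p1:(2,3)->(1,3) | p2:(3,5)->(2,5)
Step 2: p0:(1,4)->(0,4)->EXIT | p1:(1,3)->(0,3) | p2:(2,5)->(1,5)
Step 3: p0:escaped | p1:(0,3)->(0,4)->EXIT | p2:(1,5)->(0,5)
Step 4: p0:escaped | p1:escaped | p2:(0,5)->(0,4)->EXIT
Exit steps: [2, 3, 4]
First to escape: p0 at step 2

Answer: 0 2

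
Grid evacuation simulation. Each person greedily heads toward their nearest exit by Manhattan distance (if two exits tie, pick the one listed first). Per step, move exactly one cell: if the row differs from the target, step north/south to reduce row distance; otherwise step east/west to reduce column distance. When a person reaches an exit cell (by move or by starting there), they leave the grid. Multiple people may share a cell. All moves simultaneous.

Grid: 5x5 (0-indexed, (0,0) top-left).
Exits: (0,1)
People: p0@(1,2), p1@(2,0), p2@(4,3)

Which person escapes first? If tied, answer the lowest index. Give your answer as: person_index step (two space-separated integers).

Step 1: p0:(1,2)->(0,2) | p1:(2,0)->(1,0) | p2:(4,3)->(3,3)
Step 2: p0:(0,2)->(0,1)->EXIT | p1:(1,0)->(0,0) | p2:(3,3)->(2,3)
Step 3: p0:escaped | p1:(0,0)->(0,1)->EXIT | p2:(2,3)->(1,3)
Step 4: p0:escaped | p1:escaped | p2:(1,3)->(0,3)
Step 5: p0:escaped | p1:escaped | p2:(0,3)->(0,2)
Step 6: p0:escaped | p1:escaped | p2:(0,2)->(0,1)->EXIT
Exit steps: [2, 3, 6]
First to escape: p0 at step 2

Answer: 0 2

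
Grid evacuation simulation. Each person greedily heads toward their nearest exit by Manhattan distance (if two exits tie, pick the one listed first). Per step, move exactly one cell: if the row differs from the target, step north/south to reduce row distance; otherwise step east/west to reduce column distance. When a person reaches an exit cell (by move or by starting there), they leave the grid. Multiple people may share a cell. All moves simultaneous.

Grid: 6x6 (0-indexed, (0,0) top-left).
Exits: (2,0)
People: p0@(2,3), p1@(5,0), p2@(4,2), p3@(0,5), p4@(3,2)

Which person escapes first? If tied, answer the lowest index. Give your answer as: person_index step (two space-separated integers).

Step 1: p0:(2,3)->(2,2) | p1:(5,0)->(4,0) | p2:(4,2)->(3,2) | p3:(0,5)->(1,5) | p4:(3,2)->(2,2)
Step 2: p0:(2,2)->(2,1) | p1:(4,0)->(3,0) | p2:(3,2)->(2,2) | p3:(1,5)->(2,5) | p4:(2,2)->(2,1)
Step 3: p0:(2,1)->(2,0)->EXIT | p1:(3,0)->(2,0)->EXIT | p2:(2,2)->(2,1) | p3:(2,5)->(2,4) | p4:(2,1)->(2,0)->EXIT
Step 4: p0:escaped | p1:escaped | p2:(2,1)->(2,0)->EXIT | p3:(2,4)->(2,3) | p4:escaped
Step 5: p0:escaped | p1:escaped | p2:escaped | p3:(2,3)->(2,2) | p4:escaped
Step 6: p0:escaped | p1:escaped | p2:escaped | p3:(2,2)->(2,1) | p4:escaped
Step 7: p0:escaped | p1:escaped | p2:escaped | p3:(2,1)->(2,0)->EXIT | p4:escaped
Exit steps: [3, 3, 4, 7, 3]
First to escape: p0 at step 3

Answer: 0 3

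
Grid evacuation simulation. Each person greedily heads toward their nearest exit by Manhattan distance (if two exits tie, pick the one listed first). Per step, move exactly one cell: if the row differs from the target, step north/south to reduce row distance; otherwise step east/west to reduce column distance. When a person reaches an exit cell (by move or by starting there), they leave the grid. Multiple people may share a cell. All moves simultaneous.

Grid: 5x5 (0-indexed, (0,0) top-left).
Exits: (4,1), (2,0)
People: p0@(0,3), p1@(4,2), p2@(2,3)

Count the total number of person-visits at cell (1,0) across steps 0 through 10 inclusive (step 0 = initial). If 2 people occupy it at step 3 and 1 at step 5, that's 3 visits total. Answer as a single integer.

Answer: 0

Derivation:
Step 0: p0@(0,3) p1@(4,2) p2@(2,3) -> at (1,0): 0 [-], cum=0
Step 1: p0@(1,3) p1@ESC p2@(2,2) -> at (1,0): 0 [-], cum=0
Step 2: p0@(2,3) p1@ESC p2@(2,1) -> at (1,0): 0 [-], cum=0
Step 3: p0@(2,2) p1@ESC p2@ESC -> at (1,0): 0 [-], cum=0
Step 4: p0@(2,1) p1@ESC p2@ESC -> at (1,0): 0 [-], cum=0
Step 5: p0@ESC p1@ESC p2@ESC -> at (1,0): 0 [-], cum=0
Total visits = 0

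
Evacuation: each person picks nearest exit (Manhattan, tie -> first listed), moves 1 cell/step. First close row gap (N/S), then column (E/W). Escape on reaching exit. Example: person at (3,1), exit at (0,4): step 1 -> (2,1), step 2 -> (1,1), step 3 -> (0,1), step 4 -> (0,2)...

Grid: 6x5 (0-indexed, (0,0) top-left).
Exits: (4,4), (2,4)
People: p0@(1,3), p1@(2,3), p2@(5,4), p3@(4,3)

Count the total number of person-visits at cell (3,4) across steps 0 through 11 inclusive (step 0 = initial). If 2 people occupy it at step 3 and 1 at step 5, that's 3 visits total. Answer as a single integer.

Step 0: p0@(1,3) p1@(2,3) p2@(5,4) p3@(4,3) -> at (3,4): 0 [-], cum=0
Step 1: p0@(2,3) p1@ESC p2@ESC p3@ESC -> at (3,4): 0 [-], cum=0
Step 2: p0@ESC p1@ESC p2@ESC p3@ESC -> at (3,4): 0 [-], cum=0
Total visits = 0

Answer: 0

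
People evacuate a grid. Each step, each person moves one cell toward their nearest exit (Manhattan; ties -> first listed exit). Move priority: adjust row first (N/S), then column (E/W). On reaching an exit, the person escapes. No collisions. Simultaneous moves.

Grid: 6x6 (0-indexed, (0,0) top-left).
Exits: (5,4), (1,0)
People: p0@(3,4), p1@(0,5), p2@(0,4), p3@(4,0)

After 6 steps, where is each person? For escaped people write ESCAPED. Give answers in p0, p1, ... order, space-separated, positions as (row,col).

Step 1: p0:(3,4)->(4,4) | p1:(0,5)->(1,5) | p2:(0,4)->(1,4) | p3:(4,0)->(3,0)
Step 2: p0:(4,4)->(5,4)->EXIT | p1:(1,5)->(2,5) | p2:(1,4)->(2,4) | p3:(3,0)->(2,0)
Step 3: p0:escaped | p1:(2,5)->(3,5) | p2:(2,4)->(3,4) | p3:(2,0)->(1,0)->EXIT
Step 4: p0:escaped | p1:(3,5)->(4,5) | p2:(3,4)->(4,4) | p3:escaped
Step 5: p0:escaped | p1:(4,5)->(5,5) | p2:(4,4)->(5,4)->EXIT | p3:escaped
Step 6: p0:escaped | p1:(5,5)->(5,4)->EXIT | p2:escaped | p3:escaped

ESCAPED ESCAPED ESCAPED ESCAPED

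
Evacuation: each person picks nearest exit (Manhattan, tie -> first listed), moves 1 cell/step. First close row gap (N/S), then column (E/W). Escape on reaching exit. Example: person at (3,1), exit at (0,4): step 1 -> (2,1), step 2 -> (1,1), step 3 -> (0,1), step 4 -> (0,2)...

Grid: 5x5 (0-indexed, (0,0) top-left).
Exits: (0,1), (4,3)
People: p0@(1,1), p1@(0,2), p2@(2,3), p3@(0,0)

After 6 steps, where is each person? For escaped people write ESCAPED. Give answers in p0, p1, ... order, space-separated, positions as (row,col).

Step 1: p0:(1,1)->(0,1)->EXIT | p1:(0,2)->(0,1)->EXIT | p2:(2,3)->(3,3) | p3:(0,0)->(0,1)->EXIT
Step 2: p0:escaped | p1:escaped | p2:(3,3)->(4,3)->EXIT | p3:escaped

ESCAPED ESCAPED ESCAPED ESCAPED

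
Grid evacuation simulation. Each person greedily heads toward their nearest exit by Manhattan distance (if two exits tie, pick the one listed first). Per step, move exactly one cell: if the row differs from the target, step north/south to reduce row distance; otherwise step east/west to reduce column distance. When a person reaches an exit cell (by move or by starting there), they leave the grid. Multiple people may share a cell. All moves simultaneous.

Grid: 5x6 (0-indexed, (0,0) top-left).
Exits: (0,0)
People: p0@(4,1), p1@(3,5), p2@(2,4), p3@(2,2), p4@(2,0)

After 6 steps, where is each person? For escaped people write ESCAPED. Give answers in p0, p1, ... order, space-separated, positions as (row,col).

Step 1: p0:(4,1)->(3,1) | p1:(3,5)->(2,5) | p2:(2,4)->(1,4) | p3:(2,2)->(1,2) | p4:(2,0)->(1,0)
Step 2: p0:(3,1)->(2,1) | p1:(2,5)->(1,5) | p2:(1,4)->(0,4) | p3:(1,2)->(0,2) | p4:(1,0)->(0,0)->EXIT
Step 3: p0:(2,1)->(1,1) | p1:(1,5)->(0,5) | p2:(0,4)->(0,3) | p3:(0,2)->(0,1) | p4:escaped
Step 4: p0:(1,1)->(0,1) | p1:(0,5)->(0,4) | p2:(0,3)->(0,2) | p3:(0,1)->(0,0)->EXIT | p4:escaped
Step 5: p0:(0,1)->(0,0)->EXIT | p1:(0,4)->(0,3) | p2:(0,2)->(0,1) | p3:escaped | p4:escaped
Step 6: p0:escaped | p1:(0,3)->(0,2) | p2:(0,1)->(0,0)->EXIT | p3:escaped | p4:escaped

ESCAPED (0,2) ESCAPED ESCAPED ESCAPED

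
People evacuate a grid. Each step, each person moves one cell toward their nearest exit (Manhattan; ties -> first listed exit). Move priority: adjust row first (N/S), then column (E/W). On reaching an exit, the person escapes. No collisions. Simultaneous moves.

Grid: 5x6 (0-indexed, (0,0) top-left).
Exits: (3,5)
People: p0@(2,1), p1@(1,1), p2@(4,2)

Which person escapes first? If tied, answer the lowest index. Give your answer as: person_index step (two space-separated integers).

Step 1: p0:(2,1)->(3,1) | p1:(1,1)->(2,1) | p2:(4,2)->(3,2)
Step 2: p0:(3,1)->(3,2) | p1:(2,1)->(3,1) | p2:(3,2)->(3,3)
Step 3: p0:(3,2)->(3,3) | p1:(3,1)->(3,2) | p2:(3,3)->(3,4)
Step 4: p0:(3,3)->(3,4) | p1:(3,2)->(3,3) | p2:(3,4)->(3,5)->EXIT
Step 5: p0:(3,4)->(3,5)->EXIT | p1:(3,3)->(3,4) | p2:escaped
Step 6: p0:escaped | p1:(3,4)->(3,5)->EXIT | p2:escaped
Exit steps: [5, 6, 4]
First to escape: p2 at step 4

Answer: 2 4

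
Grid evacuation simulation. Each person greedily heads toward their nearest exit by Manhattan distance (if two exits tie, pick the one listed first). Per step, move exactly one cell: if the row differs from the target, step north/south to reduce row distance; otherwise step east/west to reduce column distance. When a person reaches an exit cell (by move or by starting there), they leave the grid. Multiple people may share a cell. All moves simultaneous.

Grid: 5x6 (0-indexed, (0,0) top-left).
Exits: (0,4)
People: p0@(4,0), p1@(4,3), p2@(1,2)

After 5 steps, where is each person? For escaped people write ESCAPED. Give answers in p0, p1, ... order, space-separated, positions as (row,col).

Step 1: p0:(4,0)->(3,0) | p1:(4,3)->(3,3) | p2:(1,2)->(0,2)
Step 2: p0:(3,0)->(2,0) | p1:(3,3)->(2,3) | p2:(0,2)->(0,3)
Step 3: p0:(2,0)->(1,0) | p1:(2,3)->(1,3) | p2:(0,3)->(0,4)->EXIT
Step 4: p0:(1,0)->(0,0) | p1:(1,3)->(0,3) | p2:escaped
Step 5: p0:(0,0)->(0,1) | p1:(0,3)->(0,4)->EXIT | p2:escaped

(0,1) ESCAPED ESCAPED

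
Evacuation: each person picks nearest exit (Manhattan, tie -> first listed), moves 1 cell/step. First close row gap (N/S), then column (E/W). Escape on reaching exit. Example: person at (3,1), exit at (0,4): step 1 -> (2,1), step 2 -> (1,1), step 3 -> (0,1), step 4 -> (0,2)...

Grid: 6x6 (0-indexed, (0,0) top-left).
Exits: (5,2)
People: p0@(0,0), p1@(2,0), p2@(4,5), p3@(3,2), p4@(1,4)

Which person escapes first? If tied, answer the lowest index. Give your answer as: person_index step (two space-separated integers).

Answer: 3 2

Derivation:
Step 1: p0:(0,0)->(1,0) | p1:(2,0)->(3,0) | p2:(4,5)->(5,5) | p3:(3,2)->(4,2) | p4:(1,4)->(2,4)
Step 2: p0:(1,0)->(2,0) | p1:(3,0)->(4,0) | p2:(5,5)->(5,4) | p3:(4,2)->(5,2)->EXIT | p4:(2,4)->(3,4)
Step 3: p0:(2,0)->(3,0) | p1:(4,0)->(5,0) | p2:(5,4)->(5,3) | p3:escaped | p4:(3,4)->(4,4)
Step 4: p0:(3,0)->(4,0) | p1:(5,0)->(5,1) | p2:(5,3)->(5,2)->EXIT | p3:escaped | p4:(4,4)->(5,4)
Step 5: p0:(4,0)->(5,0) | p1:(5,1)->(5,2)->EXIT | p2:escaped | p3:escaped | p4:(5,4)->(5,3)
Step 6: p0:(5,0)->(5,1) | p1:escaped | p2:escaped | p3:escaped | p4:(5,3)->(5,2)->EXIT
Step 7: p0:(5,1)->(5,2)->EXIT | p1:escaped | p2:escaped | p3:escaped | p4:escaped
Exit steps: [7, 5, 4, 2, 6]
First to escape: p3 at step 2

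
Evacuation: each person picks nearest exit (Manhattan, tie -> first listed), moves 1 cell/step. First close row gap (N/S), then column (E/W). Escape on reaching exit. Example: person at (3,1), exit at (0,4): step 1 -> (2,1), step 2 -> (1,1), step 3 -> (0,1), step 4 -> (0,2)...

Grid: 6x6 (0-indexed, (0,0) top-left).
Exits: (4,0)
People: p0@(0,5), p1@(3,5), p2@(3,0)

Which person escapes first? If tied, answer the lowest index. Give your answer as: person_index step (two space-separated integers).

Step 1: p0:(0,5)->(1,5) | p1:(3,5)->(4,5) | p2:(3,0)->(4,0)->EXIT
Step 2: p0:(1,5)->(2,5) | p1:(4,5)->(4,4) | p2:escaped
Step 3: p0:(2,5)->(3,5) | p1:(4,4)->(4,3) | p2:escaped
Step 4: p0:(3,5)->(4,5) | p1:(4,3)->(4,2) | p2:escaped
Step 5: p0:(4,5)->(4,4) | p1:(4,2)->(4,1) | p2:escaped
Step 6: p0:(4,4)->(4,3) | p1:(4,1)->(4,0)->EXIT | p2:escaped
Step 7: p0:(4,3)->(4,2) | p1:escaped | p2:escaped
Step 8: p0:(4,2)->(4,1) | p1:escaped | p2:escaped
Step 9: p0:(4,1)->(4,0)->EXIT | p1:escaped | p2:escaped
Exit steps: [9, 6, 1]
First to escape: p2 at step 1

Answer: 2 1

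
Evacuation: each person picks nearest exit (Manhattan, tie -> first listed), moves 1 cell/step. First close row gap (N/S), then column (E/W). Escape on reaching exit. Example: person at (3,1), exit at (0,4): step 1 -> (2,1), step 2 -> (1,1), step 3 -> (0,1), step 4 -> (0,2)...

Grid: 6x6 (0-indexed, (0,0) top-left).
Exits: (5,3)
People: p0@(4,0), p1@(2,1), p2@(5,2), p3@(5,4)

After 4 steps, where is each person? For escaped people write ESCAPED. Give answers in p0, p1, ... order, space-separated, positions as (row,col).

Step 1: p0:(4,0)->(5,0) | p1:(2,1)->(3,1) | p2:(5,2)->(5,3)->EXIT | p3:(5,4)->(5,3)->EXIT
Step 2: p0:(5,0)->(5,1) | p1:(3,1)->(4,1) | p2:escaped | p3:escaped
Step 3: p0:(5,1)->(5,2) | p1:(4,1)->(5,1) | p2:escaped | p3:escaped
Step 4: p0:(5,2)->(5,3)->EXIT | p1:(5,1)->(5,2) | p2:escaped | p3:escaped

ESCAPED (5,2) ESCAPED ESCAPED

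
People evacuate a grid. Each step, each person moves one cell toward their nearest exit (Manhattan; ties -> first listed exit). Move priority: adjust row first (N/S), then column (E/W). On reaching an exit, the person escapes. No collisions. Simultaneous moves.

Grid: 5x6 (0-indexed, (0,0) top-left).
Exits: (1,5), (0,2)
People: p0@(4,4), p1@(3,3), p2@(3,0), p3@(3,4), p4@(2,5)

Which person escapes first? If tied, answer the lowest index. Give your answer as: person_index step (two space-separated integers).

Step 1: p0:(4,4)->(3,4) | p1:(3,3)->(2,3) | p2:(3,0)->(2,0) | p3:(3,4)->(2,4) | p4:(2,5)->(1,5)->EXIT
Step 2: p0:(3,4)->(2,4) | p1:(2,3)->(1,3) | p2:(2,0)->(1,0) | p3:(2,4)->(1,4) | p4:escaped
Step 3: p0:(2,4)->(1,4) | p1:(1,3)->(1,4) | p2:(1,0)->(0,0) | p3:(1,4)->(1,5)->EXIT | p4:escaped
Step 4: p0:(1,4)->(1,5)->EXIT | p1:(1,4)->(1,5)->EXIT | p2:(0,0)->(0,1) | p3:escaped | p4:escaped
Step 5: p0:escaped | p1:escaped | p2:(0,1)->(0,2)->EXIT | p3:escaped | p4:escaped
Exit steps: [4, 4, 5, 3, 1]
First to escape: p4 at step 1

Answer: 4 1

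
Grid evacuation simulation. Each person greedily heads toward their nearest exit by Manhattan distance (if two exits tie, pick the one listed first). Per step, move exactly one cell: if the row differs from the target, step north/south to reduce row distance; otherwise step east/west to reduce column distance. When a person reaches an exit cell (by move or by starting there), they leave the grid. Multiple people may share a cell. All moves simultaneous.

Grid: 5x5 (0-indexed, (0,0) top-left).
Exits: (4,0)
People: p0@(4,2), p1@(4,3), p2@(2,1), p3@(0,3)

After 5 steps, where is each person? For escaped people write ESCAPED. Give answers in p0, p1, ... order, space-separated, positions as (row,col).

Step 1: p0:(4,2)->(4,1) | p1:(4,3)->(4,2) | p2:(2,1)->(3,1) | p3:(0,3)->(1,3)
Step 2: p0:(4,1)->(4,0)->EXIT | p1:(4,2)->(4,1) | p2:(3,1)->(4,1) | p3:(1,3)->(2,3)
Step 3: p0:escaped | p1:(4,1)->(4,0)->EXIT | p2:(4,1)->(4,0)->EXIT | p3:(2,3)->(3,3)
Step 4: p0:escaped | p1:escaped | p2:escaped | p3:(3,3)->(4,3)
Step 5: p0:escaped | p1:escaped | p2:escaped | p3:(4,3)->(4,2)

ESCAPED ESCAPED ESCAPED (4,2)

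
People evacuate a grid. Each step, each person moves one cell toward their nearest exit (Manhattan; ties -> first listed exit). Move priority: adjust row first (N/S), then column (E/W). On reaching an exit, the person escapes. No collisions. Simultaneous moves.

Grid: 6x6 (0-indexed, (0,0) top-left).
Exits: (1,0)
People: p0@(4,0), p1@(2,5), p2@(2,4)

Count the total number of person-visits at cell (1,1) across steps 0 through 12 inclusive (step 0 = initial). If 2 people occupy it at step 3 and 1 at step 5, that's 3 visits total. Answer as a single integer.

Step 0: p0@(4,0) p1@(2,5) p2@(2,4) -> at (1,1): 0 [-], cum=0
Step 1: p0@(3,0) p1@(1,5) p2@(1,4) -> at (1,1): 0 [-], cum=0
Step 2: p0@(2,0) p1@(1,4) p2@(1,3) -> at (1,1): 0 [-], cum=0
Step 3: p0@ESC p1@(1,3) p2@(1,2) -> at (1,1): 0 [-], cum=0
Step 4: p0@ESC p1@(1,2) p2@(1,1) -> at (1,1): 1 [p2], cum=1
Step 5: p0@ESC p1@(1,1) p2@ESC -> at (1,1): 1 [p1], cum=2
Step 6: p0@ESC p1@ESC p2@ESC -> at (1,1): 0 [-], cum=2
Total visits = 2

Answer: 2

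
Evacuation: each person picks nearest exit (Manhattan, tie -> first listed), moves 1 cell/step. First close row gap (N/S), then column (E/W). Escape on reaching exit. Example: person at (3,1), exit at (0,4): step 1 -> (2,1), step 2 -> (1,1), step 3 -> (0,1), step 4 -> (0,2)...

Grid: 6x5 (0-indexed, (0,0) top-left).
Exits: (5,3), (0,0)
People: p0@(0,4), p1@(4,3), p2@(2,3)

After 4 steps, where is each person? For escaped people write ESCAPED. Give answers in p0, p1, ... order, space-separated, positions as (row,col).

Step 1: p0:(0,4)->(0,3) | p1:(4,3)->(5,3)->EXIT | p2:(2,3)->(3,3)
Step 2: p0:(0,3)->(0,2) | p1:escaped | p2:(3,3)->(4,3)
Step 3: p0:(0,2)->(0,1) | p1:escaped | p2:(4,3)->(5,3)->EXIT
Step 4: p0:(0,1)->(0,0)->EXIT | p1:escaped | p2:escaped

ESCAPED ESCAPED ESCAPED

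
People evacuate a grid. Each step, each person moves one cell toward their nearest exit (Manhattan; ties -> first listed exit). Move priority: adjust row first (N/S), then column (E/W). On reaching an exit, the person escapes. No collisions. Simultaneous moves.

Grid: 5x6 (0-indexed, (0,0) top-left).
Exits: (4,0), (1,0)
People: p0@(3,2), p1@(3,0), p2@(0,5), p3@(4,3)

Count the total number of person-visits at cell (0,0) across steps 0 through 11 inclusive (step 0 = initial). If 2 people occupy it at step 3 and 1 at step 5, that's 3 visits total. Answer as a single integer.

Step 0: p0@(3,2) p1@(3,0) p2@(0,5) p3@(4,3) -> at (0,0): 0 [-], cum=0
Step 1: p0@(4,2) p1@ESC p2@(1,5) p3@(4,2) -> at (0,0): 0 [-], cum=0
Step 2: p0@(4,1) p1@ESC p2@(1,4) p3@(4,1) -> at (0,0): 0 [-], cum=0
Step 3: p0@ESC p1@ESC p2@(1,3) p3@ESC -> at (0,0): 0 [-], cum=0
Step 4: p0@ESC p1@ESC p2@(1,2) p3@ESC -> at (0,0): 0 [-], cum=0
Step 5: p0@ESC p1@ESC p2@(1,1) p3@ESC -> at (0,0): 0 [-], cum=0
Step 6: p0@ESC p1@ESC p2@ESC p3@ESC -> at (0,0): 0 [-], cum=0
Total visits = 0

Answer: 0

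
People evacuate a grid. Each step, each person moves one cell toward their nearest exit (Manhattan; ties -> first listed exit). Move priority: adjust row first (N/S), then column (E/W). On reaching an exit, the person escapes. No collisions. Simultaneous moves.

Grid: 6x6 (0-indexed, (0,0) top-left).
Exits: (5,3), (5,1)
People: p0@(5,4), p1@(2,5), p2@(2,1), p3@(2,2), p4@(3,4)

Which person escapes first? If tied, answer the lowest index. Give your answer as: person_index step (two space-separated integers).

Step 1: p0:(5,4)->(5,3)->EXIT | p1:(2,5)->(3,5) | p2:(2,1)->(3,1) | p3:(2,2)->(3,2) | p4:(3,4)->(4,4)
Step 2: p0:escaped | p1:(3,5)->(4,5) | p2:(3,1)->(4,1) | p3:(3,2)->(4,2) | p4:(4,4)->(5,4)
Step 3: p0:escaped | p1:(4,5)->(5,5) | p2:(4,1)->(5,1)->EXIT | p3:(4,2)->(5,2) | p4:(5,4)->(5,3)->EXIT
Step 4: p0:escaped | p1:(5,5)->(5,4) | p2:escaped | p3:(5,2)->(5,3)->EXIT | p4:escaped
Step 5: p0:escaped | p1:(5,4)->(5,3)->EXIT | p2:escaped | p3:escaped | p4:escaped
Exit steps: [1, 5, 3, 4, 3]
First to escape: p0 at step 1

Answer: 0 1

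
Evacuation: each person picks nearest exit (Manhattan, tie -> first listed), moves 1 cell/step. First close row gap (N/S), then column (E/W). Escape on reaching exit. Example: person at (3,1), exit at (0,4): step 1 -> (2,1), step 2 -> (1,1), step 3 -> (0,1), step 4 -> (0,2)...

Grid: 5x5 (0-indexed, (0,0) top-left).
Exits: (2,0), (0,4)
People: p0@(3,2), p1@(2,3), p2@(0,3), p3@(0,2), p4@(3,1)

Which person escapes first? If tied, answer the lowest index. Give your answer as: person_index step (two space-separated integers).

Step 1: p0:(3,2)->(2,2) | p1:(2,3)->(2,2) | p2:(0,3)->(0,4)->EXIT | p3:(0,2)->(0,3) | p4:(3,1)->(2,1)
Step 2: p0:(2,2)->(2,1) | p1:(2,2)->(2,1) | p2:escaped | p3:(0,3)->(0,4)->EXIT | p4:(2,1)->(2,0)->EXIT
Step 3: p0:(2,1)->(2,0)->EXIT | p1:(2,1)->(2,0)->EXIT | p2:escaped | p3:escaped | p4:escaped
Exit steps: [3, 3, 1, 2, 2]
First to escape: p2 at step 1

Answer: 2 1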